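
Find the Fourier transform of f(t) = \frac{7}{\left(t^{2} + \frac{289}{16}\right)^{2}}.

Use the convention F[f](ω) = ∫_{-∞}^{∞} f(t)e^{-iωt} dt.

F(ω) = \frac{56 \pi \left(17 \left|{\omega}\right| + 4\right) e^{- \frac{17 \left|{\omega}\right|}{4}}}{4913}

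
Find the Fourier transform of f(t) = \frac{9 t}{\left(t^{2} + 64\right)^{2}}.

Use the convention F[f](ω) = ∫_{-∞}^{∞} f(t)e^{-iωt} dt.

F(ω) = - \frac{9 i \pi \omega e^{- 8 \left|{\omega}\right|}}{16}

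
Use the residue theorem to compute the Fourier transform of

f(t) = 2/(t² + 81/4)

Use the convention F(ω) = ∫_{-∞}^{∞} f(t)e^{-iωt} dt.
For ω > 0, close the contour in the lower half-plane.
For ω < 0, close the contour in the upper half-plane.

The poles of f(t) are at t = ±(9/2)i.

Let g(z) = f(z)e^{-iωz}; for large |z| the factor e^{-iωz} decays in the lower half-plane when ω > 0 and in the upper half-plane when ω < 0.

Case ω > 0 (lower half-plane, clockwise contour ⇒ F(ω) = -2πi·ΣRes):
  Res_{z = - \frac{9 i}{2}} g(z) = \frac{2 i e^{- \frac{9 \omega}{2}}}{9}
  F(ω) = -2πi·ΣRes = \frac{4 \pi e^{- \frac{9 \omega}{2}}}{9}

Case ω < 0 (upper half-plane, counterclockwise contour ⇒ F(ω) = +2πi·ΣRes):
  Res_{z = \frac{9 i}{2}} g(z) = - \frac{2 i e^{\frac{9 \omega}{2}}}{9}
  F(ω) = 2πi·ΣRes = \frac{4 \pi e^{\frac{9 \omega}{2}}}{9}

Both cases combine into a single formula in |ω|:

F(ω) = \frac{4 \pi e^{- \frac{9 \left|{\omega}\right|}{2}}}{9}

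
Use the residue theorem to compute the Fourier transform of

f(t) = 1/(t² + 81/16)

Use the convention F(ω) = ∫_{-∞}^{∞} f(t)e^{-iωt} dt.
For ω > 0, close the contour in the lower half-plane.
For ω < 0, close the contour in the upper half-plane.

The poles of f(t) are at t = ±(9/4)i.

Let g(z) = f(z)e^{-iωz}; for large |z| the factor e^{-iωz} decays in the lower half-plane when ω > 0 and in the upper half-plane when ω < 0.

Case ω > 0 (lower half-plane, clockwise contour ⇒ F(ω) = -2πi·ΣRes):
  Res_{z = - \frac{9 i}{4}} g(z) = \frac{2 i e^{- \frac{9 \omega}{4}}}{9}
  F(ω) = -2πi·ΣRes = \frac{4 \pi e^{- \frac{9 \omega}{4}}}{9}

Case ω < 0 (upper half-plane, counterclockwise contour ⇒ F(ω) = +2πi·ΣRes):
  Res_{z = \frac{9 i}{4}} g(z) = - \frac{2 i e^{\frac{9 \omega}{4}}}{9}
  F(ω) = 2πi·ΣRes = \frac{4 \pi e^{\frac{9 \omega}{4}}}{9}

Both cases combine into a single formula in |ω|:

F(ω) = \frac{4 \pi e^{- \frac{9 \left|{\omega}\right|}{4}}}{9}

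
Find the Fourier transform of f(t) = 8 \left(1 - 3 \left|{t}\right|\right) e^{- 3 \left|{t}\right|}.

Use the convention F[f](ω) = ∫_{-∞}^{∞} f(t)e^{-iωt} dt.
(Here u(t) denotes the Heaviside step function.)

F(ω) = \frac{96 \omega^{2}}{\left(\omega^{2} + 9\right)^{2}}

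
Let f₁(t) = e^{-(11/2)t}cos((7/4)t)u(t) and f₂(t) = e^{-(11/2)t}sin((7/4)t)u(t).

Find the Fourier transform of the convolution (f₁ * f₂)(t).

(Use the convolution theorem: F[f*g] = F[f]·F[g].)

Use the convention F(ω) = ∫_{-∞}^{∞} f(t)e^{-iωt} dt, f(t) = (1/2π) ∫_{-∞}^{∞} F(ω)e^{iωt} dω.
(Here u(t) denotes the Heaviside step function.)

F[f₁*f₂](ω) = \frac{224 \left(2 i \omega + 11\right)}{\left(4 \left(2 i \omega + 11\right)^{2} + 49\right)^{2}}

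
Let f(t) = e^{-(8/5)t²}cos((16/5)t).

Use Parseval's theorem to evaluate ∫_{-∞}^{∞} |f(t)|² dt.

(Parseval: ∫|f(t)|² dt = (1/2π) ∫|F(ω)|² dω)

∫|f(t)|² dt = \frac{\sqrt{5} \sqrt{\pi} \left(1 + e^{\frac{16}{5}}\right)}{8 e^{\frac{16}{5}}}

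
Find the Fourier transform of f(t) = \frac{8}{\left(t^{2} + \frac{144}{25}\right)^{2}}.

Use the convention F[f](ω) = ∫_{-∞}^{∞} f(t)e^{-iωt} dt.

F(ω) = \frac{25 \pi \left(12 \left|{\omega}\right| + 5\right) e^{- \frac{12 \left|{\omega}\right|}{5}}}{432}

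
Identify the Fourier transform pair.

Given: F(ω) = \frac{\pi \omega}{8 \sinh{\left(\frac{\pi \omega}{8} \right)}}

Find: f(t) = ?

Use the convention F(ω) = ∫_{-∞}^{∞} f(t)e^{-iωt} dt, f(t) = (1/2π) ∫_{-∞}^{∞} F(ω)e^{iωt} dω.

f(t) = \frac{2}{\cosh^{2}{\left(4 t \right)}}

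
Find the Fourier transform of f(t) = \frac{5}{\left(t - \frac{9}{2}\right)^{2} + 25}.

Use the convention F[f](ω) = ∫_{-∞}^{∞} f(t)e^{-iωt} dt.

F(ω) = \pi e^{- \frac{9 i \omega}{2} - 5 \left|{\omega}\right|}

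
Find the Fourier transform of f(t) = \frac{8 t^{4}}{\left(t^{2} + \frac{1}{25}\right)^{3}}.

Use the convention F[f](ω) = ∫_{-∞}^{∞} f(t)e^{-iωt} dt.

F(ω) = \frac{\pi \left(\omega^{2} - 25 \left|{\omega}\right| + 75\right) e^{- \frac{\left|{\omega}\right|}{5}}}{5}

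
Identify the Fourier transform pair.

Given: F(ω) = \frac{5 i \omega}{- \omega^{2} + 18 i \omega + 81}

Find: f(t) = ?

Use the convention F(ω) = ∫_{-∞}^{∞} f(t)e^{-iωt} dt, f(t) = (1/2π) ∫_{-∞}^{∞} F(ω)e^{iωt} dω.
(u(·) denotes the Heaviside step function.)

f(t) = 5 \left(1 - 9 t\right) e^{- 9 t} u\left(t\right)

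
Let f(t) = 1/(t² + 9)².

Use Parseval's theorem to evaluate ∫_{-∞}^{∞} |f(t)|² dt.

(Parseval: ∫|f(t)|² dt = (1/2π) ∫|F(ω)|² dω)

∫|f(t)|² dt = \frac{5 \pi}{34992}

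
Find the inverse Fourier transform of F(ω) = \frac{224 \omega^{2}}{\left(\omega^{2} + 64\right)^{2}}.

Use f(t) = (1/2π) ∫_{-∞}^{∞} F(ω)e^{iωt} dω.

f(t) = 7 \left(1 - 8 \left|{t}\right|\right) e^{- 8 \left|{t}\right|}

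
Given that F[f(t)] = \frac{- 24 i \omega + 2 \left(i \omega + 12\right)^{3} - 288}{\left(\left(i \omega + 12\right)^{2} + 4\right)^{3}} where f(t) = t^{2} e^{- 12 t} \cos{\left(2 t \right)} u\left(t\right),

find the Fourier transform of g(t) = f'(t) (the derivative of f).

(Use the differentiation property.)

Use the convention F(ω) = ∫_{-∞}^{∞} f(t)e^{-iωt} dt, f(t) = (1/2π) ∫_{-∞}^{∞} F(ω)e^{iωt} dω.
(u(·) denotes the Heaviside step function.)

F[g](ω) = - \frac{2 i \omega \left(12 i \omega - \left(i \omega + 12\right)^{3} + 144\right)}{\left(\left(i \omega + 12\right)^{2} + 4\right)^{3}}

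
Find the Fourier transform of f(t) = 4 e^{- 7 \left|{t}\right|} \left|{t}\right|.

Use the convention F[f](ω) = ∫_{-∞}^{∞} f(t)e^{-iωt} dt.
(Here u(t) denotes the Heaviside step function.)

F(ω) = \frac{8 \left(49 - \omega^{2}\right)}{\left(\omega^{2} + 49\right)^{2}}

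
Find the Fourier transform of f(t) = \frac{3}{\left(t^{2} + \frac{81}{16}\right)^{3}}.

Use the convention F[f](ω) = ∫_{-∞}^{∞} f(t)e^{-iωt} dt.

F(ω) = \frac{8 \pi \left(27 \omega^{2} + 36 \left|{\omega}\right| + 16\right) e^{- \frac{9 \left|{\omega}\right|}{4}}}{6561}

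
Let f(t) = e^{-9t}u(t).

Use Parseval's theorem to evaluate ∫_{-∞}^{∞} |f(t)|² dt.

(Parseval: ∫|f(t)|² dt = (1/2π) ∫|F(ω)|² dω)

∫|f(t)|² dt = \frac{1}{18}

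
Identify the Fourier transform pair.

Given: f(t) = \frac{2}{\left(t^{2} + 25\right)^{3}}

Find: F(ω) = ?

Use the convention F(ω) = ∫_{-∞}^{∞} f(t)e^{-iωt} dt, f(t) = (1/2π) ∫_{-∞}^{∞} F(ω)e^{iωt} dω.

F(ω) = \frac{\pi \left(25 \omega^{2} + 15 \left|{\omega}\right| + 3\right) e^{- 5 \left|{\omega}\right|}}{12500}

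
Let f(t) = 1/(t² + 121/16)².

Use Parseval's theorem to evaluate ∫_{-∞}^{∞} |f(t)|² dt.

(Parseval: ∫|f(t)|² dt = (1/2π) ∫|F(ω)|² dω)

∫|f(t)|² dt = \frac{5120 \pi}{19487171}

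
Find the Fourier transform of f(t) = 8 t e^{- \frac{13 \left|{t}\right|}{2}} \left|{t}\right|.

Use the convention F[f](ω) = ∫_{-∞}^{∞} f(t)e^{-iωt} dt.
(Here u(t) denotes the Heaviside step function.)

F(ω) = \frac{512 i \omega \left(4 \omega^{2} - 507\right)}{\left(4 \omega^{2} + 169\right)^{3}}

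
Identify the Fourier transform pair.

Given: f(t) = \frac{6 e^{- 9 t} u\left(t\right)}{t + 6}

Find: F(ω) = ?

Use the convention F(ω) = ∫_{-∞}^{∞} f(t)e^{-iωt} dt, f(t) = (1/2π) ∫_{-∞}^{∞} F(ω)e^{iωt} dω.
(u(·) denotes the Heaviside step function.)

F(ω) = 6 e^{6 i \omega + 54} \operatorname{E}_{1}\left(6 i \omega + 54\right)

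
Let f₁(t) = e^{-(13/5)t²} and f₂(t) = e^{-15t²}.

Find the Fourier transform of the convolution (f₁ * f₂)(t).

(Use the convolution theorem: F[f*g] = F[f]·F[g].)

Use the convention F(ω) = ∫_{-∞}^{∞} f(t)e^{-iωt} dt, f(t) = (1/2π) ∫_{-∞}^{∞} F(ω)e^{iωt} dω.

F[f₁*f₂](ω) = \frac{\sqrt{39} \pi e^{- \frac{22 \omega^{2}}{195}}}{39}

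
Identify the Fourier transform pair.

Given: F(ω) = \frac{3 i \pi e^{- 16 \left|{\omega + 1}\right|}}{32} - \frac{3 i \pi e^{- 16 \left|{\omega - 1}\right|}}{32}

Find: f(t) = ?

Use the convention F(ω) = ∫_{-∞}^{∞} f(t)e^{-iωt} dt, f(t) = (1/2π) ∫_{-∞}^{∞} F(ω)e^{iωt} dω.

f(t) = \frac{3 \sin{\left(t \right)}}{t^{2} + 256}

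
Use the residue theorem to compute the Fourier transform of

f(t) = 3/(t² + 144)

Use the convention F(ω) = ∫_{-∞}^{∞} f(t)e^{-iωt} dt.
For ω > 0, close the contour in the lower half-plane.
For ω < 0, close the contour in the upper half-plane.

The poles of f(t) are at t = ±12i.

Let g(z) = f(z)e^{-iωz}; for large |z| the factor e^{-iωz} decays in the lower half-plane when ω > 0 and in the upper half-plane when ω < 0.

Case ω > 0 (lower half-plane, clockwise contour ⇒ F(ω) = -2πi·ΣRes):
  Res_{z = - 12 i} g(z) = \frac{i e^{- 12 \omega}}{8}
  F(ω) = -2πi·ΣRes = \frac{\pi e^{- 12 \omega}}{4}

Case ω < 0 (upper half-plane, counterclockwise contour ⇒ F(ω) = +2πi·ΣRes):
  Res_{z = 12 i} g(z) = - \frac{i e^{12 \omega}}{8}
  F(ω) = 2πi·ΣRes = \frac{\pi e^{12 \omega}}{4}

Both cases combine into a single formula in |ω|:

F(ω) = \frac{\pi e^{- 12 \left|{\omega}\right|}}{4}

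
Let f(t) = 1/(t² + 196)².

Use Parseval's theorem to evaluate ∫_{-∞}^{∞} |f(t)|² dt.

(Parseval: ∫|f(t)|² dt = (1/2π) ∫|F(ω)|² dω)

∫|f(t)|² dt = \frac{5 \pi}{1686616064}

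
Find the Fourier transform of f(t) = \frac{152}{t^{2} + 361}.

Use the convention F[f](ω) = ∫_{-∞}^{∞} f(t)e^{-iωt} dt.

F(ω) = 8 \pi e^{- 19 \left|{\omega}\right|}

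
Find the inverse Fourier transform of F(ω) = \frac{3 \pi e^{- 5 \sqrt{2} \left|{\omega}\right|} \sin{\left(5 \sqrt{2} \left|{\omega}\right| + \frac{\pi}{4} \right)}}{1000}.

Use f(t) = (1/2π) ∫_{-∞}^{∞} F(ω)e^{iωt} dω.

f(t) = \frac{3}{t^{4} + 10000}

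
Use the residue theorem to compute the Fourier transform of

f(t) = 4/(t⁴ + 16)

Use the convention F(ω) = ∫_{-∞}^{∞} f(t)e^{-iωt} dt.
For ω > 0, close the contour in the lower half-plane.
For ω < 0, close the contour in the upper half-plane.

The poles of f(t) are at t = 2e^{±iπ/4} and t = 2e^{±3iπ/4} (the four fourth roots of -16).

Let g(z) = f(z)e^{-iωz}; for large |z| the factor e^{-iωz} decays in the lower half-plane when ω > 0 and in the upper half-plane when ω < 0.

Case ω > 0 (lower half-plane, clockwise contour ⇒ F(ω) = -2πi·ΣRes):
  Res_{z = - \sqrt{2} - \sqrt{2} i} g(z) = \frac{\sqrt{2} i \left(1 - i\right) e^{\sqrt{2} \omega \left(-1 + i\right)}}{16}
  Res_{z = \sqrt{2} - \sqrt{2} i} g(z) = \frac{\sqrt{2} i \left(1 + i\right) e^{- \sqrt{2} \omega \left(1 + i\right)}}{16}
  F(ω) = -2πi·ΣRes = \frac{\sqrt{2} \pi \left(1 - i\right) \left(e^{2 \sqrt{2} i \omega} + i\right) e^{- \sqrt{2} \omega \left(1 + i\right)}}{8} = \frac{\pi e^{- \sqrt{2} \omega} \sin{\left(\sqrt{2} \omega + \frac{\pi}{4} \right)}}{2}

Case ω < 0 (upper half-plane, counterclockwise contour ⇒ F(ω) = +2πi·ΣRes):
  Res_{z = \sqrt{2} + \sqrt{2} i} g(z) = \frac{\sqrt{2} i \left(-1 + i\right) e^{\sqrt{2} \omega \left(1 - i\right)}}{16}
  Res_{z = - \sqrt{2} + \sqrt{2} i} g(z) = \frac{\sqrt{2} \left(1 - i\right) e^{\sqrt{2} \omega \left(1 + i\right)}}{16}
  F(ω) = 2πi·ΣRes = - \frac{\sqrt{2} i \pi \left(i \left(1 - i\right) e^{\sqrt{2} \omega \left(1 - i\right)} - \left(1 - i\right) e^{\sqrt{2} \omega \left(1 + i\right)}\right)}{8} = \frac{\pi e^{\sqrt{2} \omega} \cos{\left(\sqrt{2} \omega + \frac{\pi}{4} \right)}}{2}

Both cases combine into a single formula in |ω|:

F(ω) = \frac{\pi e^{- \sqrt{2} \left|{\omega}\right|} \sin{\left(\sqrt{2} \left|{\omega}\right| + \frac{\pi}{4} \right)}}{2}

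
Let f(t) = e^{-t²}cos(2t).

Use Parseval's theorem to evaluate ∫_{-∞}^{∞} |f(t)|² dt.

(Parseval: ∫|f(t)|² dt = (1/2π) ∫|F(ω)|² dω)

∫|f(t)|² dt = \frac{\sqrt{2} \sqrt{\pi} \left(1 + e^{2}\right)}{4 e^{2}}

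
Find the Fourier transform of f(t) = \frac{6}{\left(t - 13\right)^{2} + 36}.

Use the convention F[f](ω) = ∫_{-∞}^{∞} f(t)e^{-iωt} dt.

F(ω) = \pi e^{- 13 i \omega - 6 \left|{\omega}\right|}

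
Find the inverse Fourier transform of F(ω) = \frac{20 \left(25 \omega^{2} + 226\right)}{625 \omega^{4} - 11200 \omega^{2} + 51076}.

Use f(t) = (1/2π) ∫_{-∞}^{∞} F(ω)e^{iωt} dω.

f(t) = 2 e^{- \frac{\left|{t}\right|}{5}} \cos{\left(3 \left|{t}\right| \right)}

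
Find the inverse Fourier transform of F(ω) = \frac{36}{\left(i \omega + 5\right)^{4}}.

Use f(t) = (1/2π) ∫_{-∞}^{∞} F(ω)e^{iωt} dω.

f(t) = 6 t^{3} e^{- 5 t} u\left(t\right)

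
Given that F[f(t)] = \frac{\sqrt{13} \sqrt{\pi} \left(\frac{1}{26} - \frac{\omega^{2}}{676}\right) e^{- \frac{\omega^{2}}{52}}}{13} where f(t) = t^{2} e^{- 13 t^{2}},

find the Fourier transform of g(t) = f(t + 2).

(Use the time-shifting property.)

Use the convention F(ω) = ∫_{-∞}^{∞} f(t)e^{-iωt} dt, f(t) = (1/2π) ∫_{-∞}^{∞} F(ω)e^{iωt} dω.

F[g](ω) = \frac{\sqrt{13} \sqrt{\pi} \left(26 - \omega^{2}\right) e^{\frac{\omega \left(- \omega + 104 i\right)}{52}}}{8788}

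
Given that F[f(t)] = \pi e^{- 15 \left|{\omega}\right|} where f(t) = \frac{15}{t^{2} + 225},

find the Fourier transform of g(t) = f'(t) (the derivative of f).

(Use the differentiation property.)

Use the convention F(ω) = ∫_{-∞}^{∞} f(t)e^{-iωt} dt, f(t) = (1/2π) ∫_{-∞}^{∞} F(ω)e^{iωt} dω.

F[g](ω) = i \pi \omega e^{- 15 \left|{\omega}\right|}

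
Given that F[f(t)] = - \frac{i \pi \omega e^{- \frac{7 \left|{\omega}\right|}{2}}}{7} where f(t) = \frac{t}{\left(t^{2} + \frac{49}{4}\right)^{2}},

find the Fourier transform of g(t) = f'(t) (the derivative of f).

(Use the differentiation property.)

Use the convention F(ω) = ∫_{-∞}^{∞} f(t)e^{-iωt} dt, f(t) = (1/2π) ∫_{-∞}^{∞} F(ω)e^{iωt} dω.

F[g](ω) = \frac{\pi \omega^{2} e^{- \frac{7 \left|{\omega}\right|}{2}}}{7}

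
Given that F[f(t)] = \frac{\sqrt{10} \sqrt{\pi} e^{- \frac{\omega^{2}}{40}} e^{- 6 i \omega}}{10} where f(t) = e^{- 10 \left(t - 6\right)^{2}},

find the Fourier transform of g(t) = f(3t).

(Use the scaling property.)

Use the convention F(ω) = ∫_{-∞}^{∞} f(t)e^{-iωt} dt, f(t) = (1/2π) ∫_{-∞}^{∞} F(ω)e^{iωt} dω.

F[g](ω) = \frac{\sqrt{10} \sqrt{\pi} e^{- \frac{\omega \left(\omega + 720 i\right)}{360}}}{30}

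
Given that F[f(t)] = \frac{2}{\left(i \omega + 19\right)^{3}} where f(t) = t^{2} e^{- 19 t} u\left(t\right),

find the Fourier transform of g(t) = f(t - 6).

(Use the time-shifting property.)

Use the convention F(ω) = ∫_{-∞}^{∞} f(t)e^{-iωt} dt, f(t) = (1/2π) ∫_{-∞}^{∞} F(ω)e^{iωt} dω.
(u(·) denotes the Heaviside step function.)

F[g](ω) = \frac{2 e^{- 6 i \omega}}{\left(i \omega + 19\right)^{3}}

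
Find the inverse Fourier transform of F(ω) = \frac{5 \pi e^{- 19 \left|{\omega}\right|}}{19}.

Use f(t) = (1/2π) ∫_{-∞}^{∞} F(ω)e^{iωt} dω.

f(t) = \frac{5}{t^{2} + 361}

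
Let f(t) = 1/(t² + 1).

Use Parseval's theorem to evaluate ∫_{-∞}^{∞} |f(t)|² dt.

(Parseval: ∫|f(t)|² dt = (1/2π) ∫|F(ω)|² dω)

∫|f(t)|² dt = \frac{\pi}{2}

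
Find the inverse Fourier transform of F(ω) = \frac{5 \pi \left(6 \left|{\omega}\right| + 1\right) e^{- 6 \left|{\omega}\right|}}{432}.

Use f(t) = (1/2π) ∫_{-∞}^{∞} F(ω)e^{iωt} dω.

f(t) = \frac{5}{\left(t^{2} + 36\right)^{2}}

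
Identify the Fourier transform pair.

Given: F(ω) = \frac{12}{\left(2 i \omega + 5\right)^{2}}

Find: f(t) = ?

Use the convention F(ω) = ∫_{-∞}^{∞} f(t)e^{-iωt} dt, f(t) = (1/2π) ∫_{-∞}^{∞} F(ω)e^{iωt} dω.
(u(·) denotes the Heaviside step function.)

f(t) = 3 t e^{- \frac{5 t}{2}} u\left(t\right)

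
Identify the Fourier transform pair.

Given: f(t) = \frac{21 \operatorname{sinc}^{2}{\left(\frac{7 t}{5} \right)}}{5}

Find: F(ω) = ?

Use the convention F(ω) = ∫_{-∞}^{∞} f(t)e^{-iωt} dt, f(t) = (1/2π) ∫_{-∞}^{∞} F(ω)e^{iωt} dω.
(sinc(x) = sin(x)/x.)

F(ω) = \begin{cases} \frac{3 \pi \left(14 - 5 \left|{\omega}\right|\right)}{14} & \text{for}\: \omega > - \frac{14}{5} \wedge \omega < \frac{14}{5} \\0 & \text{otherwise} \end{cases}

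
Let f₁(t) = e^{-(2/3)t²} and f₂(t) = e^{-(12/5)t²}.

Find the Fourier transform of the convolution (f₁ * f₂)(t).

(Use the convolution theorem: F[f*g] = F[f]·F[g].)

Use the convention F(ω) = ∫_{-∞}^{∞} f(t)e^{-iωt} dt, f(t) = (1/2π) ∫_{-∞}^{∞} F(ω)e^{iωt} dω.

F[f₁*f₂](ω) = \frac{\sqrt{10} \pi e^{- \frac{23 \omega^{2}}{48}}}{4}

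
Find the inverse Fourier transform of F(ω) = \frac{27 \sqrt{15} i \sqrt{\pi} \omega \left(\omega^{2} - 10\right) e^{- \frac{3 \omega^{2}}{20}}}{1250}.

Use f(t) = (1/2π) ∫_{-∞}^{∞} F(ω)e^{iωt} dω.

f(t) = 4 t^{3} e^{- \frac{5 t^{2}}{3}}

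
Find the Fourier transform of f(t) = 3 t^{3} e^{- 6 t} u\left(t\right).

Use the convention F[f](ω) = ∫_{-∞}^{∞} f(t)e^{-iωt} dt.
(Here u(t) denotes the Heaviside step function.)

F(ω) = \frac{18}{\left(i \omega + 6\right)^{4}}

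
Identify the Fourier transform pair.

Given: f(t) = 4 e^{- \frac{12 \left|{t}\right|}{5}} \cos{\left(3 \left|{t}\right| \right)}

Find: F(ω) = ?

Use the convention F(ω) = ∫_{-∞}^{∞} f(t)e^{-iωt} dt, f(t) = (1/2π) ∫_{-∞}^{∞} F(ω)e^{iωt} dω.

F(ω) = \frac{480 \left(25 \omega^{2} + 369\right)}{625 \omega^{4} - 4050 \omega^{2} + 136161}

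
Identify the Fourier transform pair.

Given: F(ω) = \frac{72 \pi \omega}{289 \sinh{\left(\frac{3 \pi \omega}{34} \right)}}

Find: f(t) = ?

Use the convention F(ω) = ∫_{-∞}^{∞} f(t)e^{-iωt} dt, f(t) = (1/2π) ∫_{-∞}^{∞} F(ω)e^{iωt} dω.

f(t) = \frac{8}{\cosh^{2}{\left(\frac{17 t}{3} \right)}}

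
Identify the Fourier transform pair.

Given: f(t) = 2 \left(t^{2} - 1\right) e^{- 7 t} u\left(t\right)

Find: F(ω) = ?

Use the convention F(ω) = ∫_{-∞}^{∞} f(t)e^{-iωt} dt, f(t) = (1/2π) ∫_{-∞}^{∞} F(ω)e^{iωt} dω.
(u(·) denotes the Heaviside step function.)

F(ω) = \frac{2 \left(2 i \omega - \left(i \omega + 7\right)^{3} + 14\right)}{\left(i \omega + 7\right)^{4}}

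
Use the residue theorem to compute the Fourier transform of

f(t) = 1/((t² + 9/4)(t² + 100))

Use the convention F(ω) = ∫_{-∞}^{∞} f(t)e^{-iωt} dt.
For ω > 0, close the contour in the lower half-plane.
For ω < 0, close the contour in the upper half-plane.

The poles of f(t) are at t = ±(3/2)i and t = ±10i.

Let g(z) = f(z)e^{-iωz}; for large |z| the factor e^{-iωz} decays in the lower half-plane when ω > 0 and in the upper half-plane when ω < 0.

Case ω > 0 (lower half-plane, clockwise contour ⇒ F(ω) = -2πi·ΣRes):
  Res_{z = - \frac{3 i}{2}} g(z) = \frac{4 i e^{- \frac{3 \omega}{2}}}{1173}
  Res_{z = - 10 i} g(z) = - \frac{i e^{- 10 \omega}}{1955}
  F(ω) = -2πi·ΣRes = - \frac{2 \pi e^{- 10 \omega}}{1955} + \frac{8 \pi e^{- \frac{3 \omega}{2}}}{1173}

Case ω < 0 (upper half-plane, counterclockwise contour ⇒ F(ω) = +2πi·ΣRes):
  Res_{z = \frac{3 i}{2}} g(z) = - \frac{4 i e^{\frac{3 \omega}{2}}}{1173}
  Res_{z = 10 i} g(z) = \frac{i e^{10 \omega}}{1955}
  F(ω) = 2πi·ΣRes = \frac{2 \pi \left(20 e^{\frac{3 \omega}{2}} - 3 e^{10 \omega}\right)}{5865}

Both cases combine into a single formula in |ω|:

F(ω) = - \frac{2 \pi e^{- 10 \left|{\omega}\right|}}{1955} + \frac{8 \pi e^{- \frac{3 \left|{\omega}\right|}{2}}}{1173}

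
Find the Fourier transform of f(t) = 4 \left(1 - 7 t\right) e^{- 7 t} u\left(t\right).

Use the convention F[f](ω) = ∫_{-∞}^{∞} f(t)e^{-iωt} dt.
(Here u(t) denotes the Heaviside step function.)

F(ω) = \frac{4 i \omega}{- \omega^{2} + 14 i \omega + 49}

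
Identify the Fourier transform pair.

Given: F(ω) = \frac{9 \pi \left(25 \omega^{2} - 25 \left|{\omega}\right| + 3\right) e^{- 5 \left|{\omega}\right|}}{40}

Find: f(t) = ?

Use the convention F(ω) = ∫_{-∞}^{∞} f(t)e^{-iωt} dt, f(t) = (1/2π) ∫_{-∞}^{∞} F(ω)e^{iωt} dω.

f(t) = \frac{9 t^{4}}{\left(t^{2} + 25\right)^{3}}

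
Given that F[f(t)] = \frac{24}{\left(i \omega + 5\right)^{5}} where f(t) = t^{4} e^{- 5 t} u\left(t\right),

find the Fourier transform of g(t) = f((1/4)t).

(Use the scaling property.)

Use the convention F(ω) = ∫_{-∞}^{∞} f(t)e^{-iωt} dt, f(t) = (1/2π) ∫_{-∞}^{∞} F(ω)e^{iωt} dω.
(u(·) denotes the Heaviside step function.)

F[g](ω) = \frac{96}{\left(4 i \omega + 5\right)^{5}}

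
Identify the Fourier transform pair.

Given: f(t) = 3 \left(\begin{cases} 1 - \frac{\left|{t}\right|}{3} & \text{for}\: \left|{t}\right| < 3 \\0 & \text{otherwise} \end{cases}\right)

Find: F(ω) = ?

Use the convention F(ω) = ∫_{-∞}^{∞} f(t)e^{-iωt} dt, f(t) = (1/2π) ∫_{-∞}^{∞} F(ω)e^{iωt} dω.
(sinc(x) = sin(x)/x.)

F(ω) = 9 \operatorname{sinc}^{2}{\left(\frac{3 \omega}{2} \right)}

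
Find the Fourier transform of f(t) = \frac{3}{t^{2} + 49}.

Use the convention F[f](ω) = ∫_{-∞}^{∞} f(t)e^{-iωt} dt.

F(ω) = \frac{3 \pi e^{- 7 \left|{\omega}\right|}}{7}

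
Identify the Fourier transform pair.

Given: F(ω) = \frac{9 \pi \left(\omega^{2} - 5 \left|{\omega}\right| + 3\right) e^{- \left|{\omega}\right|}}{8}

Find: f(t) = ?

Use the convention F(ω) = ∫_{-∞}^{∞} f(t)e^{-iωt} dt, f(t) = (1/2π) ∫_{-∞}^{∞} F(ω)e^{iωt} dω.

f(t) = \frac{9 t^{4}}{\left(t^{2} + 1\right)^{3}}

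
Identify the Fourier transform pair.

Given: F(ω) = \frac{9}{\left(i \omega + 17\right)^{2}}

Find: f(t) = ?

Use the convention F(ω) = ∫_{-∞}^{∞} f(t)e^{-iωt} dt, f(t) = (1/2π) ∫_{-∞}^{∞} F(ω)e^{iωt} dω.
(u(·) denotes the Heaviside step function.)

f(t) = 9 t e^{- 17 t} u\left(t\right)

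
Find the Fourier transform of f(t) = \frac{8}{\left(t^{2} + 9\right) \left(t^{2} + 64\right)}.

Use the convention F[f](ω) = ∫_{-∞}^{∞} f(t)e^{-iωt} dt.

F(ω) = \frac{\pi \left(8 e^{5 \left|{\omega}\right|} - 3\right) e^{- 8 \left|{\omega}\right|}}{165}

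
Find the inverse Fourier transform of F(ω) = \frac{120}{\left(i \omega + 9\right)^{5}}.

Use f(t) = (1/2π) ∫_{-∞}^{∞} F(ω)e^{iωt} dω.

f(t) = 5 t^{4} e^{- 9 t} u\left(t\right)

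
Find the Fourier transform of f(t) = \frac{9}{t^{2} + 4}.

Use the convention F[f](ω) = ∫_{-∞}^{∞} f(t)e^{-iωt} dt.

F(ω) = \frac{9 \pi e^{- 2 \left|{\omega}\right|}}{2}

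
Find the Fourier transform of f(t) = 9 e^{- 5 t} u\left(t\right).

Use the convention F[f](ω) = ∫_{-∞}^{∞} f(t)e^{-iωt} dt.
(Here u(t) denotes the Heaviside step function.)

F(ω) = \frac{9}{i \omega + 5}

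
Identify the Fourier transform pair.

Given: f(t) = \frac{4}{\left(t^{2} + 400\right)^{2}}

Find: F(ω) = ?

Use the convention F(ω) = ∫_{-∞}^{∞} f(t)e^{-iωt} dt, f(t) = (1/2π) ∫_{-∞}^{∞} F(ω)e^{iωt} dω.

F(ω) = \frac{\pi \left(20 \left|{\omega}\right| + 1\right) e^{- 20 \left|{\omega}\right|}}{4000}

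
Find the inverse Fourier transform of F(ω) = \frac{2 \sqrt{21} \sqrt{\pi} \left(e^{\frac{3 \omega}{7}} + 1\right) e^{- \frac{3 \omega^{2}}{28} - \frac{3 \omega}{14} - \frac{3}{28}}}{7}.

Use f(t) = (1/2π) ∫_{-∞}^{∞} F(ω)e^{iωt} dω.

f(t) = 4 e^{- \frac{7 t^{2}}{3}} \cos{\left(t \right)}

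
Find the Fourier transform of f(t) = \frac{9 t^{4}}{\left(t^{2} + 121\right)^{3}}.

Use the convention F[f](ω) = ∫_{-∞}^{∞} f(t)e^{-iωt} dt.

F(ω) = \frac{9 \pi \left(121 \omega^{2} - 55 \left|{\omega}\right| + 3\right) e^{- 11 \left|{\omega}\right|}}{88}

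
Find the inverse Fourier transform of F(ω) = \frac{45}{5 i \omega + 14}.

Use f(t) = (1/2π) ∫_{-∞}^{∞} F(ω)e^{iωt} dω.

f(t) = 9 e^{- \frac{14 t}{5}} u\left(t\right)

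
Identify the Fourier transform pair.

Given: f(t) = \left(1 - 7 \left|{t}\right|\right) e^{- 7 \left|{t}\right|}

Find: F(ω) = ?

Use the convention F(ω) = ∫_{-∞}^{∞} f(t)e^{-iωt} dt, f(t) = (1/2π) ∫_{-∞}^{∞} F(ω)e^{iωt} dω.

F(ω) = \frac{28 \omega^{2}}{\left(\omega^{2} + 49\right)^{2}}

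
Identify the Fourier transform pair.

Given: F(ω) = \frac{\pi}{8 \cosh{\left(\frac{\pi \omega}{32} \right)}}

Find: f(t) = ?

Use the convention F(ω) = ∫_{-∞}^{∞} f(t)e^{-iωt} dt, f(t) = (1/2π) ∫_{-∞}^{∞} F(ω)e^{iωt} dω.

f(t) = \frac{2}{\cosh{\left(16 t \right)}}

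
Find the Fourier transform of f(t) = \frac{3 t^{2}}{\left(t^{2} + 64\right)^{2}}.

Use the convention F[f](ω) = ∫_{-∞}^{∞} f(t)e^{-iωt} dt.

F(ω) = \frac{3 \pi \left(1 - 8 \left|{\omega}\right|\right) e^{- 8 \left|{\omega}\right|}}{16}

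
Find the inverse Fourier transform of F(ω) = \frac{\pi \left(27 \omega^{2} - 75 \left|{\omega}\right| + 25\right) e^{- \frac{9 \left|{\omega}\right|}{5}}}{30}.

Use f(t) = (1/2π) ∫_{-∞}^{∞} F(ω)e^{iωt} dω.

f(t) = \frac{4 t^{4}}{\left(t^{2} + \frac{81}{25}\right)^{3}}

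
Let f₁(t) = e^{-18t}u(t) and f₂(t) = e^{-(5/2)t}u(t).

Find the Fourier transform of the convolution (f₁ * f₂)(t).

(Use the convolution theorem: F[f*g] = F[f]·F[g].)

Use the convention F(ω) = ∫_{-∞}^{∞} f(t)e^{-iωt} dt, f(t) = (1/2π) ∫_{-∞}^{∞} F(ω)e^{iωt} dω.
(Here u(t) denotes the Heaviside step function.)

F[f₁*f₂](ω) = \frac{2}{\left(i \omega + 18\right) \left(2 i \omega + 5\right)}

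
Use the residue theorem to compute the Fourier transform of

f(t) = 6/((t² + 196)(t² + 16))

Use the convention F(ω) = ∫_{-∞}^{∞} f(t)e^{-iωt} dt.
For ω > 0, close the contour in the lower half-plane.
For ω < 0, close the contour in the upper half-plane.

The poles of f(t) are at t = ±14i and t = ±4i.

Let g(z) = f(z)e^{-iωz}; for large |z| the factor e^{-iωz} decays in the lower half-plane when ω > 0 and in the upper half-plane when ω < 0.

Case ω > 0 (lower half-plane, clockwise contour ⇒ F(ω) = -2πi·ΣRes):
  Res_{z = - 14 i} g(z) = - \frac{i e^{- 14 \omega}}{840}
  Res_{z = - 4 i} g(z) = \frac{i e^{- 4 \omega}}{240}
  F(ω) = -2πi·ΣRes = \frac{\pi \left(7 e^{10 \omega} - 2\right) e^{- 14 \omega}}{840}

Case ω < 0 (upper half-plane, counterclockwise contour ⇒ F(ω) = +2πi·ΣRes):
  Res_{z = 14 i} g(z) = \frac{i e^{14 \omega}}{840}
  Res_{z = 4 i} g(z) = - \frac{i e^{4 \omega}}{240}
  F(ω) = 2πi·ΣRes = \frac{\pi \left(7 - 2 e^{10 \omega}\right) e^{4 \omega}}{840}

Both cases combine into a single formula in |ω|:

F(ω) = \frac{\pi \left(7 e^{10 \left|{\omega}\right|} - 2\right) e^{- 14 \left|{\omega}\right|}}{840}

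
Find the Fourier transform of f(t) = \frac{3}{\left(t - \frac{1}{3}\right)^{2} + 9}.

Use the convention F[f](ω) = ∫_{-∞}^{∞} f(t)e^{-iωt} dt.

F(ω) = \pi e^{- \frac{i \omega}{3} - 3 \left|{\omega}\right|}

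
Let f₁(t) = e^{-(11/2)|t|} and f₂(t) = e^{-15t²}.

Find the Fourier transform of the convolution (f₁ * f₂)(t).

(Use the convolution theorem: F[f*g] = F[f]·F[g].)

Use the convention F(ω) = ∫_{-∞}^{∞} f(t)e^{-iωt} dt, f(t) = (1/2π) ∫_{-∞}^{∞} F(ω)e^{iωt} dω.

F[f₁*f₂](ω) = \frac{44 \sqrt{15} \sqrt{\pi} e^{- \frac{\omega^{2}}{60}}}{15 \left(4 \omega^{2} + 121\right)}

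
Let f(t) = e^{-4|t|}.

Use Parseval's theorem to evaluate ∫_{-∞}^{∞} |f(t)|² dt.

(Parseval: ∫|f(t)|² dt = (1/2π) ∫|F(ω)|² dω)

∫|f(t)|² dt = \frac{1}{4}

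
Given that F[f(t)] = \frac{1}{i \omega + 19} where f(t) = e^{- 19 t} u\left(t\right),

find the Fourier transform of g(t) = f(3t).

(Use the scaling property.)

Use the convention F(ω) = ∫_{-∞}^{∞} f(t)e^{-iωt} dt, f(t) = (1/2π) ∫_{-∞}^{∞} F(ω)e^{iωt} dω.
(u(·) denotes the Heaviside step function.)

F[g](ω) = \frac{1}{i \omega + 57}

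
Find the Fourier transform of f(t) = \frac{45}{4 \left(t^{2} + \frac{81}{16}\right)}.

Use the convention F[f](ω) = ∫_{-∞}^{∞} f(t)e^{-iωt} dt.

F(ω) = 5 \pi e^{- \frac{9 \left|{\omega}\right|}{4}}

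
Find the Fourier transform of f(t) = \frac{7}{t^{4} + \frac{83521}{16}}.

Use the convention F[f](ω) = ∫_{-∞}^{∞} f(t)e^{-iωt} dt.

F(ω) = \frac{56 \pi e^{- \frac{17 \sqrt{2} \left|{\omega}\right|}{4}} \sin{\left(\frac{17 \sqrt{2} \left|{\omega}\right|}{4} + \frac{\pi}{4} \right)}}{4913}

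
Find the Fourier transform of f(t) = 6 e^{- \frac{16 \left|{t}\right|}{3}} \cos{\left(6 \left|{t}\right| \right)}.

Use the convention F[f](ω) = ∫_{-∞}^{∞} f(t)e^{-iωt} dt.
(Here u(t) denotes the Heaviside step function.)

F(ω) = \frac{576 \left(9 \omega^{2} + 580\right)}{81 \omega^{4} - 1224 \omega^{2} + 336400}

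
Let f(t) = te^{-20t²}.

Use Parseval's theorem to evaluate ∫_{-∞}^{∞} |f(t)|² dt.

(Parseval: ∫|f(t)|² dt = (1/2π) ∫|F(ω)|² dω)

∫|f(t)|² dt = \frac{\sqrt{10} \sqrt{\pi}}{1600}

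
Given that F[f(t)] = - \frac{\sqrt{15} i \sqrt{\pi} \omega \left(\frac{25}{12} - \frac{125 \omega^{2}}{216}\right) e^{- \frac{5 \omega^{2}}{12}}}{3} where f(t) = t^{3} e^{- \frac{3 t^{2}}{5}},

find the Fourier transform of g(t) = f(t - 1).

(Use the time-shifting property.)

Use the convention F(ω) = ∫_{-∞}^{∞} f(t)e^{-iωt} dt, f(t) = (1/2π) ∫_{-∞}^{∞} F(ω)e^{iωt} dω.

F[g](ω) = \frac{25 \sqrt{15} i \sqrt{\pi} \omega \left(5 \omega^{2} - 18\right) e^{- \omega \left(\frac{5 \omega}{12} + i\right)}}{648}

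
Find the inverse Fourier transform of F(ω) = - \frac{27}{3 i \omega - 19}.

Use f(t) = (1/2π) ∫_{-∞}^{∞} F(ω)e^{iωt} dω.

f(t) = 9 e^{\frac{19 t}{3}} u\left(- t\right)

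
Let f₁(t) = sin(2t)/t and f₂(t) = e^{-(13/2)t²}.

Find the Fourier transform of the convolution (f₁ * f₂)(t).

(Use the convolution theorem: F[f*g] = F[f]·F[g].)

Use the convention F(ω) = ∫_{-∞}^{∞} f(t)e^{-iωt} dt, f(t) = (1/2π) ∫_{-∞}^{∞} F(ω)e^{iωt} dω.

F[f₁*f₂](ω) = \begin{cases} \frac{\sqrt{26} \pi^{\frac{3}{2}} e^{- \frac{\omega^{2}}{26}}}{13} & \text{for}\: \omega > -2 \wedge \omega < 2 \\0 & \text{otherwise} \end{cases}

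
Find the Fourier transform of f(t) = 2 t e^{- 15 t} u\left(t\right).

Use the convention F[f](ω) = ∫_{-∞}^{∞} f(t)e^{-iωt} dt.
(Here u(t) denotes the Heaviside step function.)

F(ω) = \frac{2}{\left(i \omega + 15\right)^{2}}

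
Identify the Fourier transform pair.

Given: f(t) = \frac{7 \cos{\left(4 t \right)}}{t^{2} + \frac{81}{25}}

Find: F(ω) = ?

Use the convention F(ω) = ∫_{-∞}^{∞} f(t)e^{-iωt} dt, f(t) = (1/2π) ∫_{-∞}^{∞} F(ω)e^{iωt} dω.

F(ω) = \frac{35 \pi e^{- \frac{9 \left|{\omega + 4}\right|}{5}}}{18} + \frac{35 \pi e^{- \frac{9 \left|{\omega - 4}\right|}{5}}}{18}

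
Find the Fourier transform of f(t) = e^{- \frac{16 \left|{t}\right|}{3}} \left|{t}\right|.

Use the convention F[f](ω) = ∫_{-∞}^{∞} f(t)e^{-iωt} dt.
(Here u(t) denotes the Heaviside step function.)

F(ω) = \frac{18 \left(256 - 9 \omega^{2}\right)}{\left(9 \omega^{2} + 256\right)^{2}}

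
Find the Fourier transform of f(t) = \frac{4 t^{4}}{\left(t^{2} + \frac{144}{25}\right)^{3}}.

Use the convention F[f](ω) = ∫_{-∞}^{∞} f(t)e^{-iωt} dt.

F(ω) = \frac{\pi \left(48 \omega^{2} - 100 \left|{\omega}\right| + 25\right) e^{- \frac{12 \left|{\omega}\right|}{5}}}{40}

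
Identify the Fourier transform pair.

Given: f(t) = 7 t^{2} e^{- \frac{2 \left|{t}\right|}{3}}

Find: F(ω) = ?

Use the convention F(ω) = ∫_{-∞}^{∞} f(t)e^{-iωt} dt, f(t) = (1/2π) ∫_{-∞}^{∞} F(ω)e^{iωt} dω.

F(ω) = \frac{1512 \left(4 - 27 \omega^{2}\right)}{\left(9 \omega^{2} + 4\right)^{3}}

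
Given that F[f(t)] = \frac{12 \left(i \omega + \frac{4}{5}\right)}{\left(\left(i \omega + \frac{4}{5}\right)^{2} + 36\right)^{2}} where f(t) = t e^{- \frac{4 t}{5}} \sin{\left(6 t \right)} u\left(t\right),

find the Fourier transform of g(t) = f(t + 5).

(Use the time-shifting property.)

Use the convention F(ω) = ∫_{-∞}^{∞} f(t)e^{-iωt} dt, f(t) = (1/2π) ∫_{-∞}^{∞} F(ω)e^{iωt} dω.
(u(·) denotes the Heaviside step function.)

F[g](ω) = \frac{\left(7500 i \omega + 6000\right) e^{5 i \omega}}{\left(\left(5 i \omega + 4\right)^{2} + 900\right)^{2}}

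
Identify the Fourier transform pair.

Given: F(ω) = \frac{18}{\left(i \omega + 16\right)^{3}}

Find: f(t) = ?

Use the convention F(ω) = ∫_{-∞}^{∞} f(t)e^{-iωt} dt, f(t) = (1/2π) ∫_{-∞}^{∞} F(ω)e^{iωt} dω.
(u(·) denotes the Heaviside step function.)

f(t) = 9 t^{2} e^{- 16 t} u\left(t\right)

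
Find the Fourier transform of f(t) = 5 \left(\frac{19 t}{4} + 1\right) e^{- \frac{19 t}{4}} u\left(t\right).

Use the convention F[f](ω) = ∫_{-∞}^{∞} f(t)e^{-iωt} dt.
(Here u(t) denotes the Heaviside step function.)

F(ω) = \frac{40 \left(- 2 i \omega - 19\right)}{16 \omega^{2} - 152 i \omega - 361}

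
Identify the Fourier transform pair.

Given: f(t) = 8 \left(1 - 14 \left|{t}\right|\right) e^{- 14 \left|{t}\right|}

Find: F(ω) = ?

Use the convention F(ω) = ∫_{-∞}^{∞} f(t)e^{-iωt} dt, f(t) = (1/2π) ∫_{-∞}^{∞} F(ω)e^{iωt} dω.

F(ω) = \frac{448 \omega^{2}}{\left(\omega^{2} + 196\right)^{2}}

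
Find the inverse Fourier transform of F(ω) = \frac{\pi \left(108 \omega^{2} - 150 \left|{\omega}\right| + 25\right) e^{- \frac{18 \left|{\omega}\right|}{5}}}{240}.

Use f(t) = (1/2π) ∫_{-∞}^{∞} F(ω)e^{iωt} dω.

f(t) = \frac{t^{4}}{\left(t^{2} + \frac{324}{25}\right)^{3}}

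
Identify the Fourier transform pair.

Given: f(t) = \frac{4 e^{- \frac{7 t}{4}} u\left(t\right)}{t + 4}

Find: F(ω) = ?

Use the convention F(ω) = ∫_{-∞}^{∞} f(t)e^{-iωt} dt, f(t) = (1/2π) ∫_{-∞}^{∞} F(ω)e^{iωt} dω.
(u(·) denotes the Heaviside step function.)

F(ω) = 4 e^{4 i \omega + 7} \operatorname{E}_{1}\left(4 i \omega + 7\right)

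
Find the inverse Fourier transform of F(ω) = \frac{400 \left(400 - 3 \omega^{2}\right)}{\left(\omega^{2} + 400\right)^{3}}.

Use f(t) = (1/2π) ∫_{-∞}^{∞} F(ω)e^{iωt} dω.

f(t) = 5 t^{2} e^{- 20 \left|{t}\right|}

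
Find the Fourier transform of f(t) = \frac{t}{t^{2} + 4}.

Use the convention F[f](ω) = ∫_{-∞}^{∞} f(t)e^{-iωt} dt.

F(ω) = - i \pi e^{- 2 \left|{\omega}\right|} \operatorname{sign}{\left(\omega \right)}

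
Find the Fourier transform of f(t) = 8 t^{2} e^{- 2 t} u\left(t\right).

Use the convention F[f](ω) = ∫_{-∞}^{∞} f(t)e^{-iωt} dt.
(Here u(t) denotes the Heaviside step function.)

F(ω) = \frac{16}{\left(i \omega + 2\right)^{3}}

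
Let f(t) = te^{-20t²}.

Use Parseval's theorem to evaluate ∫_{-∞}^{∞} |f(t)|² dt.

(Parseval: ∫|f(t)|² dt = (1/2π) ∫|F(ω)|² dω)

∫|f(t)|² dt = \frac{\sqrt{10} \sqrt{\pi}}{1600}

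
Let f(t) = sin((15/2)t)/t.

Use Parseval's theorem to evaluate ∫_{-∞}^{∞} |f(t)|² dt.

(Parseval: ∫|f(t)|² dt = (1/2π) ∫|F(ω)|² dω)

∫|f(t)|² dt = \frac{15 \pi}{2}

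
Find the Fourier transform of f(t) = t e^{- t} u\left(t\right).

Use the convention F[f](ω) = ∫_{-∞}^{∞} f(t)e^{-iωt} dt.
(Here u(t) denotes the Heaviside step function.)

F(ω) = \frac{1}{\left(i \omega + 1\right)^{2}}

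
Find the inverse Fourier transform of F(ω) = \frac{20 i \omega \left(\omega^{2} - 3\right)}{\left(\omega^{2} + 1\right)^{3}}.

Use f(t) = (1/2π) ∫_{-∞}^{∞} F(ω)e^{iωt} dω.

f(t) = 5 t e^{- \left|{t}\right|} \left|{t}\right|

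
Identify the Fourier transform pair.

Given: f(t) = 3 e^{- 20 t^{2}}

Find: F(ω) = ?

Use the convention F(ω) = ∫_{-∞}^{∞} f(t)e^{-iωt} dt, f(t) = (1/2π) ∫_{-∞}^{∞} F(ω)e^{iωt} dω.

F(ω) = \frac{3 \sqrt{5} \sqrt{\pi} e^{- \frac{\omega^{2}}{80}}}{10}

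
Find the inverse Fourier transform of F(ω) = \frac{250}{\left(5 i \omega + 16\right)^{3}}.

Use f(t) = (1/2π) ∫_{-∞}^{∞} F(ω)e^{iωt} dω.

f(t) = t^{2} e^{- \frac{16 t}{5}} u\left(t\right)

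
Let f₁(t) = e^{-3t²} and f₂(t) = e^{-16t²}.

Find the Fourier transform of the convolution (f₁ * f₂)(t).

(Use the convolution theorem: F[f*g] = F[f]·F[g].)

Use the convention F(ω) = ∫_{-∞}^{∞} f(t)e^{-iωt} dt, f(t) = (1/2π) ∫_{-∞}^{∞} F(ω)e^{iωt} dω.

F[f₁*f₂](ω) = \frac{\sqrt{3} \pi e^{- \frac{19 \omega^{2}}{192}}}{12}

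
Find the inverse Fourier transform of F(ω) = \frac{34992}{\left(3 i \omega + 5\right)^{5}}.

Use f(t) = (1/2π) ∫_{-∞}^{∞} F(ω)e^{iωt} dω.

f(t) = 6 t^{4} e^{- \frac{5 t}{3}} u\left(t\right)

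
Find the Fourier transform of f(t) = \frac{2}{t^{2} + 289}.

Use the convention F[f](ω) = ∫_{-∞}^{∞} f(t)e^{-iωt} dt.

F(ω) = \frac{2 \pi e^{- 17 \left|{\omega}\right|}}{17}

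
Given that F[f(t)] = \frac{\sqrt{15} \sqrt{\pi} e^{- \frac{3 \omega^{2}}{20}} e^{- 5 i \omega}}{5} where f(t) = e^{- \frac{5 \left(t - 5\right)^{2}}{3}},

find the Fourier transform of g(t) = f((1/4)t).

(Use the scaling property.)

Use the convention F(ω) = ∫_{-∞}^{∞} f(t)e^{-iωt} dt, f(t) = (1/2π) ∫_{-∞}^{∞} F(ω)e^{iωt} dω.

F[g](ω) = \frac{4 \sqrt{15} \sqrt{\pi} e^{- \frac{4 \omega \left(3 \omega + 25 i\right)}{5}}}{5}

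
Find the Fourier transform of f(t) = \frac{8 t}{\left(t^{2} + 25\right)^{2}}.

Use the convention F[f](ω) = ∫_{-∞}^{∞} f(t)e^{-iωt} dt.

F(ω) = - \frac{4 i \pi \omega e^{- 5 \left|{\omega}\right|}}{5}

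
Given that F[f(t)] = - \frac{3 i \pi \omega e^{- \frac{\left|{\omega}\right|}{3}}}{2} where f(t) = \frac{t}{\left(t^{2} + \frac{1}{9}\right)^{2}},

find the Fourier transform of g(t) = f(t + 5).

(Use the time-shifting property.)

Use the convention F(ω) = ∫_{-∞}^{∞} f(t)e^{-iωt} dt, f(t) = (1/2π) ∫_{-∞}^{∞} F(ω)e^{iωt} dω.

F[g](ω) = - \frac{3 i \pi \omega e^{5 i \omega - \frac{\left|{\omega}\right|}{3}}}{2}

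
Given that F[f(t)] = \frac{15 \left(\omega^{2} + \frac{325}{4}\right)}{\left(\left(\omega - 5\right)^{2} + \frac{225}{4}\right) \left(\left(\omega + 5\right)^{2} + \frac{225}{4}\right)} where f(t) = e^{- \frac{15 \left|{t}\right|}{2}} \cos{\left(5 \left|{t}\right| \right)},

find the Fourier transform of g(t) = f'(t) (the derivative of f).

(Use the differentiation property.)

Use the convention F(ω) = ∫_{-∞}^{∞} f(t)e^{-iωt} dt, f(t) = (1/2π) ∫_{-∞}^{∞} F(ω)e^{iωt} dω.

F[g](ω) = \frac{60 i \omega \left(4 \omega^{2} + 325\right)}{16 \omega^{4} + 1000 \omega^{2} + 105625}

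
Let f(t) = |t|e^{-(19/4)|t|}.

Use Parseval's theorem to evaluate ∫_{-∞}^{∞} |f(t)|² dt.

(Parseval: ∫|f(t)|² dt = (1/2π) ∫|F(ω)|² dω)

∫|f(t)|² dt = \frac{32}{6859}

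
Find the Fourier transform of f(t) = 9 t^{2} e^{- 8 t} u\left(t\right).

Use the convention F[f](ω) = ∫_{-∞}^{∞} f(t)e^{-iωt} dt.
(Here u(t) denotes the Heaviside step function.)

F(ω) = \frac{18}{\left(i \omega + 8\right)^{3}}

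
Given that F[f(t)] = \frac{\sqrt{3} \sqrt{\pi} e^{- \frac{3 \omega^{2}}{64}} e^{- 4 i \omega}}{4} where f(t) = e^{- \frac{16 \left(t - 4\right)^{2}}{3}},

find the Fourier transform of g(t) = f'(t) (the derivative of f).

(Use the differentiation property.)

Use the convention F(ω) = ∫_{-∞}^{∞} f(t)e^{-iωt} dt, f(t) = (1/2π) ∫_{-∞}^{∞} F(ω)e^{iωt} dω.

F[g](ω) = \frac{\sqrt{3} i \sqrt{\pi} \omega e^{- \frac{\omega \left(3 \omega + 256 i\right)}{64}}}{4}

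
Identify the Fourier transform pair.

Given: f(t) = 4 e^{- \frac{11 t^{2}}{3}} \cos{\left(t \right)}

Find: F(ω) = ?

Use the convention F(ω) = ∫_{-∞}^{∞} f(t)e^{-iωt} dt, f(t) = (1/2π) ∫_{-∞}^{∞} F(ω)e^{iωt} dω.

F(ω) = \frac{2 \sqrt{33} \sqrt{\pi} \left(e^{\frac{3 \omega}{11}} + 1\right) e^{- \frac{3 \omega^{2}}{44} - \frac{3 \omega}{22} - \frac{3}{44}}}{11}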